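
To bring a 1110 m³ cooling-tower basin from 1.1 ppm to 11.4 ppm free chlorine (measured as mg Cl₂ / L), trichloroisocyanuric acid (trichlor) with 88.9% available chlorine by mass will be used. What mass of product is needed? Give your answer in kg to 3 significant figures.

Volume: 1110 m³ = 1,110,000 L.
Chlorine deficit: 11.4 − 1.1 = 10.3 ppm = 10.3 mg/L as Cl₂.
Cl₂ equivalent needed: 10.3 mg/L × 1,110,000 L = 11,430,000 mg = 11,430 g.
Product at 88.9% available chlorine: 11,430 / 0.889 = 12,860 g.

12.9 kg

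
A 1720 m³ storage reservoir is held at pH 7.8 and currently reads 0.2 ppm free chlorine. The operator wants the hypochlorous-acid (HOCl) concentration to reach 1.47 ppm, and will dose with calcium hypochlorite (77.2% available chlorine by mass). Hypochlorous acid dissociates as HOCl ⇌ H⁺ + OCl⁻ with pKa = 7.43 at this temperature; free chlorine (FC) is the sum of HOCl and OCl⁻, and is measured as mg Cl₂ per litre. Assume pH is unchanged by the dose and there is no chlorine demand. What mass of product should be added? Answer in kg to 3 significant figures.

10.5 kg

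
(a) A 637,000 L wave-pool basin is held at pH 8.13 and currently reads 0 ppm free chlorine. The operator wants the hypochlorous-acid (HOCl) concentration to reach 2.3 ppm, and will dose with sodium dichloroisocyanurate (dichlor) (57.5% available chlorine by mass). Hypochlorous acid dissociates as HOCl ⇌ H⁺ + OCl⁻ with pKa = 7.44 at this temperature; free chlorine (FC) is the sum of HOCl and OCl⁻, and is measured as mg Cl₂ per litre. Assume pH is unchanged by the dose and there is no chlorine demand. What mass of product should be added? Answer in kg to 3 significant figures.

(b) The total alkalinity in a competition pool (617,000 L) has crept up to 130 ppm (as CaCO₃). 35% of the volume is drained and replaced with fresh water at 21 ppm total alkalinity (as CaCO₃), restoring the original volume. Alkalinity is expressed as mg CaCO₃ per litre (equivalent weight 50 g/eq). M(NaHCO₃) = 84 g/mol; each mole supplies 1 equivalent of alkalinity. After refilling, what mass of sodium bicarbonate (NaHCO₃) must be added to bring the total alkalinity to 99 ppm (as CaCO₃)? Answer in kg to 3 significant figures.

(a) 15.0 kg; (b) 7.41 kg

(a) [OCl⁻]/[HOCl] = 10^(pH − pKa) = 10^(8.13 − 7.44) = 4.898; fraction as HOCl = 1/(1 + 4.898) = 0.1696.
(a) Free chlorine required for 2.3 ppm HOCl: 2.3 / 0.1696 = 13.56 ppm.
(a) FC to add: 13.56 − 0 = 13.56 mg/L as Cl₂.
(a) Cl₂ equivalent: 13.56 mg/L × 637,000 L = 8641 g.
(a) Product at 57.5% available Cl: 8641 / 0.575 = 15,030 g.

(b) After draining 35% and refilling: 130 × 0.65 + 21 × 0.35 = 91.85 ppm.
(b) Deficit to target: 99 − 91.85 = 7.15 mg/L.
(b) As CaCO₃: 7.15 mg/L × 617,000 L = 4412 g; ÷ 50 g/eq ÷ 1 = 88.23 mol NaHCO₃.
(b) Mass: 88.23 × 84 = 7411 g.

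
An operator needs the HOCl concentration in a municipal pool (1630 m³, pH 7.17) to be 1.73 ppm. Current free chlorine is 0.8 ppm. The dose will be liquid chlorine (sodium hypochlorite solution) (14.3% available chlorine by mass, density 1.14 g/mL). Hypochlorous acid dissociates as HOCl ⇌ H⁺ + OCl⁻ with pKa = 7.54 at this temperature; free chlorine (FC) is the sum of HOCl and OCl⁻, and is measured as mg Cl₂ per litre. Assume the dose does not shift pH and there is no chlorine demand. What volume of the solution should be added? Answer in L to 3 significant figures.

Volume: 1630 m³ = 1,630,000 L.
[OCl⁻]/[HOCl] = 10^(pH − pKa) = 10^(7.17 − 7.54) = 0.4266; fraction as HOCl = 1/(1 + 0.4266) = 0.701.
Free chlorine required for 1.73 ppm HOCl: 1.73 / 0.701 = 2.468 ppm.
FC to add: 2.468 − 0.8 = 1.668 mg/L as Cl₂.
Cl₂ equivalent: 1.668 mg/L × 1,630,000 L = 2719 g.
Product at 14.3% available Cl: 2719 / 0.143 = 19,010 g.
Volume: 19,010 g ÷ 1.14 g/mL = 16,680 mL.

16.7 L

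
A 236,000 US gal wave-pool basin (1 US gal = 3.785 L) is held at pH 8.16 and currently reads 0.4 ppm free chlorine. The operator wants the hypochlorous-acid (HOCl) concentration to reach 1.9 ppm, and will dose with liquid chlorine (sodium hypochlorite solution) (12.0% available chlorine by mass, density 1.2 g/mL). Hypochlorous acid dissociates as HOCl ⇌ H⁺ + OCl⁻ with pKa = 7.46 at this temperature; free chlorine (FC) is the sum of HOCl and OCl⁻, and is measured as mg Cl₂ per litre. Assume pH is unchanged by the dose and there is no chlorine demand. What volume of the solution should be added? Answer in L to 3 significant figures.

Volume: 236,000 US gal × 3.785 L/gal = 893,260 L.
[OCl⁻]/[HOCl] = 10^(pH − pKa) = 10^(8.16 − 7.46) = 5.012; fraction as HOCl = 1/(1 + 5.012) = 0.1663.
Free chlorine required for 1.9 ppm HOCl: 1.9 / 0.1663 = 11.42 ppm.
FC to add: 11.42 − 0.4 = 11.02 mg/L as Cl₂.
Cl₂ equivalent: 11.02 mg/L × 893,260 L = 9846 g.
Product at 12.0% available Cl: 9846 / 0.12 = 82,050 g.
Volume: 82,050 g ÷ 1.2 g/mL = 68,380 mL.

68.4 L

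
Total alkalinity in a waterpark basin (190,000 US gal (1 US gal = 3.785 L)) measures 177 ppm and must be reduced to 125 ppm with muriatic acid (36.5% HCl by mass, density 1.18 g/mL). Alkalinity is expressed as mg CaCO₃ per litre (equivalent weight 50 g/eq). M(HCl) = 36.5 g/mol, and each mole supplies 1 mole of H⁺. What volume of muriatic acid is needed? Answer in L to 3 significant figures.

Volume: 190,000 US gal × 3.785 L/gal = 719,150 L.
Alkalinity to neutralize: (177 − 125) = 52 mg/L as CaCO₃ × 719,150 L = 37,400 g as CaCO₃.
Equivalents of H⁺ required: 37,400 ÷ 50 g/eq = 747.9 eq = 747.9 mol HCl.
Mass of HCl: 747.9 × 36.5 = 27,300 g.
Mass of 36.5% solution: 27,300 / 0.365 = 74,790 g.
Volume: 74,790 g ÷ 1.18 g/mL = 63,380 mL.

63.4 L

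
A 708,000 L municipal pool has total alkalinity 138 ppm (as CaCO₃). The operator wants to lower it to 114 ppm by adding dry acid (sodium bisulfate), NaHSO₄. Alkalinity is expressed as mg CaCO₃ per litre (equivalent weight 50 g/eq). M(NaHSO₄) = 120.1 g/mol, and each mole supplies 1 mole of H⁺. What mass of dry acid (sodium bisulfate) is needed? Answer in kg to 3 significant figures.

40.8 kg

Alkalinity to neutralize: (138 − 114) = 24 mg/L as CaCO₃ × 708,000 L = 16,990 g as CaCO₃.
Equivalents of H⁺ required: 16,990 ÷ 50 g/eq = 339.8 eq = 339.8 mol NaHSO₄.
Mass of NaHSO₄: 339.8 × 120.1 = 40,810 g.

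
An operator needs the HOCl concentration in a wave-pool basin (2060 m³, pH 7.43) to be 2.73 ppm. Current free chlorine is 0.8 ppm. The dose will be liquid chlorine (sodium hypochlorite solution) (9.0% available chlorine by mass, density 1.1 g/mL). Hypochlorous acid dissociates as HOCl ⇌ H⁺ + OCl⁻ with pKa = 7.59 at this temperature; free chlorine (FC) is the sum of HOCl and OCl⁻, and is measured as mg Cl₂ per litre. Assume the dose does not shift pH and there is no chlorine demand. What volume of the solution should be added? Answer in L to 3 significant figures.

79.5 L

Volume: 2060 m³ = 2,060,000 L.
[OCl⁻]/[HOCl] = 10^(pH − pKa) = 10^(7.43 − 7.59) = 0.6918; fraction as HOCl = 1/(1 + 0.6918) = 0.5911.
Free chlorine required for 2.73 ppm HOCl: 2.73 / 0.5911 = 4.619 ppm.
FC to add: 4.619 − 0.8 = 3.819 mg/L as Cl₂.
Cl₂ equivalent: 3.819 mg/L × 2,060,000 L = 7867 g.
Product at 9.0% available Cl: 7867 / 0.09 = 87,410 g.
Volume: 87,410 g ÷ 1.1 g/mL = 79,460 mL.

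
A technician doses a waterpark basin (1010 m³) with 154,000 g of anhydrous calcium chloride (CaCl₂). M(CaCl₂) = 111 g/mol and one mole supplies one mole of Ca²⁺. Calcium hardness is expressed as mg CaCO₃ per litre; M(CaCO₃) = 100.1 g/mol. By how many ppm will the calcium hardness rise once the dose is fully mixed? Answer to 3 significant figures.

138 ppm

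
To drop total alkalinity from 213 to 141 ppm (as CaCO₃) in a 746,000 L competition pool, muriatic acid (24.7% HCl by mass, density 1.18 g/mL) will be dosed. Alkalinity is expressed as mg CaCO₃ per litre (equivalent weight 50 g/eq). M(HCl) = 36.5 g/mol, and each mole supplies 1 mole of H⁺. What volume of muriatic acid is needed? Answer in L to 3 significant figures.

Alkalinity to neutralize: (213 − 141) = 72 mg/L as CaCO₃ × 746,000 L = 53,710 g as CaCO₃.
Equivalents of H⁺ required: 53,710 ÷ 50 g/eq = 1074 eq = 1074 mol HCl.
Mass of HCl: 1074 × 36.5 = 39,210 g.
Mass of 24.7% solution: 39,210 / 0.247 = 158,700 g.
Volume: 158,700 g ÷ 1.18 g/mL = 134,500 mL.

135 L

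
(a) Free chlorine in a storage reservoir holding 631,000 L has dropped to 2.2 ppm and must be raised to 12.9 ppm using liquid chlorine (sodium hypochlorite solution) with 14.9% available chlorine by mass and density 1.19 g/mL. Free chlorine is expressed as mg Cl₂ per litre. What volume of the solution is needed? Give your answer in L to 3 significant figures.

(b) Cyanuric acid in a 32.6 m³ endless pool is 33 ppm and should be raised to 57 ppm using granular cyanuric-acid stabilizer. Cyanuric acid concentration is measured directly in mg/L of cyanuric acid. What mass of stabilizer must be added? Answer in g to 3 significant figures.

(a) 38.1 L; (b) 782 g

(a) Chlorine deficit: 12.9 − 2.2 = 10.7 ppm = 10.7 mg/L as Cl₂.
(a) Cl₂ equivalent needed: 10.7 mg/L × 631,000 L = 6,752,000 mg = 6752 g.
(a) Product at 14.9% available chlorine: 6752 / 0.149 = 45,310 g.
(a) Volume at density 1.19 g/mL: 45,310 g ÷ 1.19 g/mL = 38,080 mL.

(b) Volume: 32.6 m³ = 32,600 L.
(b) CYA to add: (57 − 33) = 24 mg/L × 32,600 L = 782.4 g cyanuric acid.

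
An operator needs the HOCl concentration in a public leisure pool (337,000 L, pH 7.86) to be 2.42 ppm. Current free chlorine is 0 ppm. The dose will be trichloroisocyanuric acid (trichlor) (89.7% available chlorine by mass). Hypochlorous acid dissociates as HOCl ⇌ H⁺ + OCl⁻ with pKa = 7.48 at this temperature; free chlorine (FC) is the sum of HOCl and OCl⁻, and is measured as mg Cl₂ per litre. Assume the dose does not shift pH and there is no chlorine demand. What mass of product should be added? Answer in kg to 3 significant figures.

[OCl⁻]/[HOCl] = 10^(pH − pKa) = 10^(7.86 − 7.48) = 2.399; fraction as HOCl = 1/(1 + 2.399) = 0.2942.
Free chlorine required for 2.42 ppm HOCl: 2.42 / 0.2942 = 8.225 ppm.
FC to add: 8.225 − 0 = 8.225 mg/L as Cl₂.
Cl₂ equivalent: 8.225 mg/L × 337,000 L = 2772 g.
Product at 89.7% available Cl: 2772 / 0.897 = 3090 g.

3.09 kg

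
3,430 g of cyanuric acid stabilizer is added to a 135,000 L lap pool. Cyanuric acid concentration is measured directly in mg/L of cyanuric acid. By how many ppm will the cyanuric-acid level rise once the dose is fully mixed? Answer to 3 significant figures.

25.4 ppm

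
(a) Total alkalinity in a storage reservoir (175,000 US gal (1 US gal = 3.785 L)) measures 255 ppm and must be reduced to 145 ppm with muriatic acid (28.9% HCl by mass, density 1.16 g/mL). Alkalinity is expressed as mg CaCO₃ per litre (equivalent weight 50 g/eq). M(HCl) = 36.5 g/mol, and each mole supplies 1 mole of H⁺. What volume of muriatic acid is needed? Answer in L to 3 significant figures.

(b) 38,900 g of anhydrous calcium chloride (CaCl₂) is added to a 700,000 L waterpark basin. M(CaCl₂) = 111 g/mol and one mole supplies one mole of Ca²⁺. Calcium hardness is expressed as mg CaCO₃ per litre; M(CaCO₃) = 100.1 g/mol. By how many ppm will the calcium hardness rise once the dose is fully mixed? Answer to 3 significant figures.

(a) 159 L; (b) 50.1 ppm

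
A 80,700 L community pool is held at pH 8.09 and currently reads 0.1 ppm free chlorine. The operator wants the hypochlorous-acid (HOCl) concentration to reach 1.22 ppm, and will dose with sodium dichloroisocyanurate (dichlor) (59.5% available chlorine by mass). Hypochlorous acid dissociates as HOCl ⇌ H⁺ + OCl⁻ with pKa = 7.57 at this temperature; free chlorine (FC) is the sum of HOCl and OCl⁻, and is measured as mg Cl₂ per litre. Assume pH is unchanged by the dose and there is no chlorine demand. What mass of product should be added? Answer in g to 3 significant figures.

700 g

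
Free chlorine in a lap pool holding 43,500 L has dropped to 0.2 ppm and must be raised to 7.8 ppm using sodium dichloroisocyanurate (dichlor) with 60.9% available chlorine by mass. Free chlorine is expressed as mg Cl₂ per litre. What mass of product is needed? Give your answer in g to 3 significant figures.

543 g

Chlorine deficit: 7.8 − 0.2 = 7.6 ppm = 7.6 mg/L as Cl₂.
Cl₂ equivalent needed: 7.6 mg/L × 43,500 L = 330,600 mg = 330.6 g.
Product at 60.9% available chlorine: 330.6 / 0.609 = 542.9 g.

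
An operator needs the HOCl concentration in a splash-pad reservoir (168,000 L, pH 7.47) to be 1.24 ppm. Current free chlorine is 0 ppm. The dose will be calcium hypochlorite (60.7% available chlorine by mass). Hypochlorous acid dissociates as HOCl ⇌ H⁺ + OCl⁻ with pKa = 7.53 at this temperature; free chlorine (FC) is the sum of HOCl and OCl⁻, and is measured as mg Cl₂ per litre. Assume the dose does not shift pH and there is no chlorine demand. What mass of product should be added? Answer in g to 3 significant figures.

642 g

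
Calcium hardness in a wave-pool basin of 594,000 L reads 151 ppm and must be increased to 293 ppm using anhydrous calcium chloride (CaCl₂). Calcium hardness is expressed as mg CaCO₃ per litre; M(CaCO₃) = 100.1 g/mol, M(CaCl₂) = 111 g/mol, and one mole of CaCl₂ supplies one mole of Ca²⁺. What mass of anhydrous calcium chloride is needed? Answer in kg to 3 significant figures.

Hardness to add: (293 − 151) = 142 mg/L as CaCO₃ × 594,000 L = 84,350 g as CaCO₃.
Moles of Ca²⁺ (1 mol Ca²⁺ ≡ 1 mol CaCO₃): 84,350 / 100.1 g/mol = 842.6 mol.
Mass of CaCl₂: 842.6 × 111 = 93,530 g.

93.5 kg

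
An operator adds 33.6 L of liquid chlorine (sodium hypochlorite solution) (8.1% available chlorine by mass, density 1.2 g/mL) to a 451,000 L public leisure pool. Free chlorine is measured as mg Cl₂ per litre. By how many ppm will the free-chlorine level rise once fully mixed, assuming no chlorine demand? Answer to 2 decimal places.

Mass of solution: 33.6 L × 1000 mL/L × 1.2 g/mL = 40,320 g.
Available chlorine delivered: 40,320 g × 0.081 = 3266 g as Cl₂.
Concentration rise: 3266 g / 451,000 L = 7.242 mg/L = 7.24 ppm.

7.24 ppm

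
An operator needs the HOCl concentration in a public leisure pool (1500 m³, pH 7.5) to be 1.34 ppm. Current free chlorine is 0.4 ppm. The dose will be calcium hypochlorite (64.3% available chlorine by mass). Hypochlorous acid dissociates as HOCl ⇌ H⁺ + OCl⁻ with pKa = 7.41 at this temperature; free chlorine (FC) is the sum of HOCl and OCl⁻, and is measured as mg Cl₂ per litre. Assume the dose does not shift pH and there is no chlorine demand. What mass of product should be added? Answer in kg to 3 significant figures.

6.04 kg

Volume: 1500 m³ = 1,500,000 L.
[OCl⁻]/[HOCl] = 10^(pH − pKa) = 10^(7.5 − 7.41) = 1.23; fraction as HOCl = 1/(1 + 1.23) = 0.4484.
Free chlorine required for 1.34 ppm HOCl: 1.34 / 0.4484 = 2.989 ppm.
FC to add: 2.989 − 0.4 = 2.589 mg/L as Cl₂.
Cl₂ equivalent: 2.589 mg/L × 1,500,000 L = 3883 g.
Product at 64.3% available Cl: 3883 / 0.643 = 6039 g.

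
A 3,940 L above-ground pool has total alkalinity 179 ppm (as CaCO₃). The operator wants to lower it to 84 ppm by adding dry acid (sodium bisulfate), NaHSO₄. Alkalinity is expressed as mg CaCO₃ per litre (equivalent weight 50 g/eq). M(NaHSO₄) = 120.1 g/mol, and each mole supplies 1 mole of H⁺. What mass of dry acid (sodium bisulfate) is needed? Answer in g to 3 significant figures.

Alkalinity to neutralize: (179 − 84) = 95 mg/L as CaCO₃ × 3,940 L = 374.3 g as CaCO₃.
Equivalents of H⁺ required: 374.3 ÷ 50 g/eq = 7.486 eq = 7.486 mol NaHSO₄.
Mass of NaHSO₄: 7.486 × 120.1 = 899.1 g.

899 g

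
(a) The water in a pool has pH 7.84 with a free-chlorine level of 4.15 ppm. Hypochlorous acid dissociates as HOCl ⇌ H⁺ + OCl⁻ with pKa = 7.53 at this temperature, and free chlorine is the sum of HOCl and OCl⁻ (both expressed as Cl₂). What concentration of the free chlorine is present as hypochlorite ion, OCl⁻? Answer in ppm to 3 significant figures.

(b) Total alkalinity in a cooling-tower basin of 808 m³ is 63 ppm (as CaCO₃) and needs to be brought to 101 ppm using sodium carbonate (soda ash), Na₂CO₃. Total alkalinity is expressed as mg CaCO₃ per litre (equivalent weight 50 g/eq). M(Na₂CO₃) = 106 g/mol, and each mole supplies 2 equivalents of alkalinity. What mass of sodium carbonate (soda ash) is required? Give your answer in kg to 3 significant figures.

(a) 2.79 ppm; (b) 32.5 kg

(a) [OCl⁻]/[HOCl] = 10^(pH − pKa) = 10^(7.84 − 7.53) = 10^0.31 = 2.042.
(a) Fraction as HOCl = 1 / (1 + 2.042) = 0.3288.
(a) OCl⁻ = (1 − 0.3288) × 4.15 ppm = 2.786 ppm.

(b) Volume: 808 m³ = 808,000 L.
(b) Alkalinity to add: (101 − 63) = 38 mg/L as CaCO₃ × 808,000 L = 30,700 g as CaCO₃.
(b) Equivalents: 30,700 g ÷ 50 g/eq = 614.1 eq.
(b) Each mole of Na₂CO₃ supplies 2 eq, so 614.1 / 2 = 307 mol.
(b) Mass: 307 mol × 106 g/mol = 32,550 g.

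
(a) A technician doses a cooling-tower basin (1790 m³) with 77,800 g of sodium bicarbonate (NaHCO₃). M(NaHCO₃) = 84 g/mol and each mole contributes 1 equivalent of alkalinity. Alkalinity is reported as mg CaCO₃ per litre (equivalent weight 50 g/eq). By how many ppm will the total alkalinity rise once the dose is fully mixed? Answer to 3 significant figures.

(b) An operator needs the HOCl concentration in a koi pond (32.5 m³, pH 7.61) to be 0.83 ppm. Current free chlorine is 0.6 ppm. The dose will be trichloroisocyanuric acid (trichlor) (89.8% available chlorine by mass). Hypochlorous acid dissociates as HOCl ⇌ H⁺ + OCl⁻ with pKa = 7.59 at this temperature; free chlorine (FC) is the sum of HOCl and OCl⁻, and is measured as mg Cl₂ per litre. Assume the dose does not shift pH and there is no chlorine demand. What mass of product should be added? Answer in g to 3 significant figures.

(a) Volume: 1790 m³ = 1,790,000 L.
(a) Moles of NaHCO₃: 77,800 g ÷ 84 g/mol = 926.2 mol → 926.2 eq of alkalinity.
(a) As CaCO₃: 926.2 eq × 50 g/eq = 46,310 g.
(a) Rise: 46,310 g / 1,790,000 L × 1000 = 25.87 mg/L.

(b) Volume: 32.5 m³ = 32,500 L.
(b) [OCl⁻]/[HOCl] = 10^(pH − pKa) = 10^(7.61 − 7.59) = 1.047; fraction as HOCl = 1/(1 + 1.047) = 0.4885.
(b) Free chlorine required for 0.83 ppm HOCl: 0.83 / 0.4885 = 1.699 ppm.
(b) FC to add: 1.699 − 0.6 = 1.099 mg/L as Cl₂.
(b) Cl₂ equivalent: 1.099 mg/L × 32,500 L = 35.72 g.
(b) Product at 89.8% available Cl: 35.72 / 0.898 = 39.78 g.

(a) 25.9 ppm; (b) 39.8 g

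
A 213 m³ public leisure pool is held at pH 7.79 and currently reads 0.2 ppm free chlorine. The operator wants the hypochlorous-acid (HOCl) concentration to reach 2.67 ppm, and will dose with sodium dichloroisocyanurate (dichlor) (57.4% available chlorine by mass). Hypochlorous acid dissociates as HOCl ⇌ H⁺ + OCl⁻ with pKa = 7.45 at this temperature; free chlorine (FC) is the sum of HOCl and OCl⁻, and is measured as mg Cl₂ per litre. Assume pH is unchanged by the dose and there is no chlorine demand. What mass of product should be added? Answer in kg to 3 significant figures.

Volume: 213 m³ = 213,000 L.
[OCl⁻]/[HOCl] = 10^(pH − pKa) = 10^(7.79 − 7.45) = 2.188; fraction as HOCl = 1/(1 + 2.188) = 0.3137.
Free chlorine required for 2.67 ppm HOCl: 2.67 / 0.3137 = 8.511 ppm.
FC to add: 8.511 − 0.2 = 8.311 mg/L as Cl₂.
Cl₂ equivalent: 8.311 mg/L × 213,000 L = 1770 g.
Product at 57.4% available Cl: 1770 / 0.574 = 3084 g.

3.08 kg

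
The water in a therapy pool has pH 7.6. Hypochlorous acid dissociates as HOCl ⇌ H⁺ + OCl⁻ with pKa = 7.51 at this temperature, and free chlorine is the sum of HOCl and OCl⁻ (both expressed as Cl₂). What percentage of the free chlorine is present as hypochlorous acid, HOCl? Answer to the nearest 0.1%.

44.8%

[OCl⁻]/[HOCl] = 10^(pH − pKa) = 10^(7.6 − 7.51) = 10^0.09 = 1.23.
Fraction as HOCl = 1 / (1 + 1.23) = 0.4484.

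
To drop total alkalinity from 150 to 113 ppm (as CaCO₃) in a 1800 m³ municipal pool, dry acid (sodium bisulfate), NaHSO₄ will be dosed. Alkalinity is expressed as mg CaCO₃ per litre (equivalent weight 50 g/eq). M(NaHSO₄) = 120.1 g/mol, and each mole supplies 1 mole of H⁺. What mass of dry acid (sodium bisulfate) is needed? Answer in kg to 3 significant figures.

160 kg

Volume: 1800 m³ = 1,800,000 L.
Alkalinity to neutralize: (150 − 113) = 37 mg/L as CaCO₃ × 1,800,000 L = 66,600 g as CaCO₃.
Equivalents of H⁺ required: 66,600 ÷ 50 g/eq = 1332 eq = 1332 mol NaHSO₄.
Mass of NaHSO₄: 1332 × 120.1 = 160,000 g.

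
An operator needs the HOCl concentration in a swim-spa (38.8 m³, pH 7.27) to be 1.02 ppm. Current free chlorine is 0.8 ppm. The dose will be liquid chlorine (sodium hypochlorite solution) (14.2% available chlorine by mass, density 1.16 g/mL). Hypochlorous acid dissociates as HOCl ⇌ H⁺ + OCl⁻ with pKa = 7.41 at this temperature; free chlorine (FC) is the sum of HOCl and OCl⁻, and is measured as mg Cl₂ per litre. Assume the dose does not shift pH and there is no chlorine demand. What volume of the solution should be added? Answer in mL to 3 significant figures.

226 mL

Volume: 38.8 m³ = 38,800 L.
[OCl⁻]/[HOCl] = 10^(pH − pKa) = 10^(7.27 − 7.41) = 0.7244; fraction as HOCl = 1/(1 + 0.7244) = 0.5799.
Free chlorine required for 1.02 ppm HOCl: 1.02 / 0.5799 = 1.759 ppm.
FC to add: 1.759 − 0.8 = 0.9589 mg/L as Cl₂.
Cl₂ equivalent: 0.9589 mg/L × 38,800 L = 37.21 g.
Product at 14.2% available Cl: 37.21 / 0.142 = 262 g.
Volume: 262 g ÷ 1.16 g/mL = 225.9 mL.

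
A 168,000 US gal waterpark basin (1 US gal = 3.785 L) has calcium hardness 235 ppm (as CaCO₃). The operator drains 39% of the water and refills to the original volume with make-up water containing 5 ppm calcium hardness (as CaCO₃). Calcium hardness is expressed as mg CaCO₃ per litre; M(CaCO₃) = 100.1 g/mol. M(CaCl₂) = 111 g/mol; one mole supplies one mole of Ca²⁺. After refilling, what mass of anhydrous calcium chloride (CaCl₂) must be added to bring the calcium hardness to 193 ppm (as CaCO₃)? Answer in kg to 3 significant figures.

Volume: 168,000 US gal × 3.785 L/gal = 635,880 L.
After draining 39% and refilling: 235 × 0.61 + 5 × 0.39 = 145.3 ppm.
Deficit to target: 193 − 145.3 = 47.7 mg/L.
As CaCO₃: 47.7 mg/L × 635,880 L = 30,330 g; ÷ 100.1 = 303 mol Ca²⁺.
Mass: 303 × 111 = 33,630 g.

33.6 kg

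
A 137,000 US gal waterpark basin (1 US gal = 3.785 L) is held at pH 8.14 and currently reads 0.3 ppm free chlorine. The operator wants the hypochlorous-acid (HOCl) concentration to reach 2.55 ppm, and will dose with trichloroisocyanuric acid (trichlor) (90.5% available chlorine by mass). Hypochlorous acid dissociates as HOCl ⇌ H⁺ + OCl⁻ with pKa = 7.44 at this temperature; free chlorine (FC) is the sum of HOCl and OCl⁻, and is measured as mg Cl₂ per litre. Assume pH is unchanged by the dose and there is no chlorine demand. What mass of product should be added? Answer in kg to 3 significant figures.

8.61 kg

Volume: 137,000 US gal × 3.785 L/gal = 518,545 L.
[OCl⁻]/[HOCl] = 10^(pH − pKa) = 10^(8.14 − 7.44) = 5.012; fraction as HOCl = 1/(1 + 5.012) = 0.1663.
Free chlorine required for 2.55 ppm HOCl: 2.55 / 0.1663 = 15.33 ppm.
FC to add: 15.33 − 0.3 = 15.03 mg/L as Cl₂.
Cl₂ equivalent: 15.03 mg/L × 518,545 L = 7794 g.
Product at 90.5% available Cl: 7794 / 0.905 = 8612 g.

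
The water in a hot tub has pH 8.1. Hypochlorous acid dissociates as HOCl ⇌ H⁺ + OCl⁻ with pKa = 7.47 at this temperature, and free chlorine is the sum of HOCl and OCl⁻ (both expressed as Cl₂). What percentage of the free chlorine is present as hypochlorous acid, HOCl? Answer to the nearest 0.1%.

[OCl⁻]/[HOCl] = 10^(pH − pKa) = 10^(8.1 − 7.47) = 10^0.63 = 4.266.
Fraction as HOCl = 1 / (1 + 4.266) = 0.1899.

19.0%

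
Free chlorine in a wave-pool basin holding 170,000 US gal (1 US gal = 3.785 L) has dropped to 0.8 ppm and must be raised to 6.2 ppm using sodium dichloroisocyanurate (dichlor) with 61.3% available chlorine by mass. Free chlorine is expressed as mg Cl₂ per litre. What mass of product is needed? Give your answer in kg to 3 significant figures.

5.67 kg

Volume: 170,000 US gal × 3.785 L/gal = 643,450 L.
Chlorine deficit: 6.2 − 0.8 = 5.4 ppm = 5.4 mg/L as Cl₂.
Cl₂ equivalent needed: 5.4 mg/L × 643,450 L = 3,475,000 mg = 3475 g.
Product at 61.3% available chlorine: 3475 / 0.613 = 5668 g.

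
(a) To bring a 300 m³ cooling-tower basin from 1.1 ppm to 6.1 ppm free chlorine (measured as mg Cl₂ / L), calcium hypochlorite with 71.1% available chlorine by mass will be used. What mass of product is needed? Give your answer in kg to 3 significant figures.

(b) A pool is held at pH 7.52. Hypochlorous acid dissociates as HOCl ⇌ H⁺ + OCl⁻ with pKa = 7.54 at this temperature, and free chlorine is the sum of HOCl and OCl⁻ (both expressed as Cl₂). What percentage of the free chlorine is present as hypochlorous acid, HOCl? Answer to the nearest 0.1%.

(a) Volume: 300 m³ = 300,000 L.
(a) Chlorine deficit: 6.1 − 1.1 = 5 ppm = 5 mg/L as Cl₂.
(a) Cl₂ equivalent needed: 5 mg/L × 300,000 L = 1,500,000 mg = 1500 g.
(a) Product at 71.1% available chlorine: 1500 / 0.711 = 2110 g.

(b) [OCl⁻]/[HOCl] = 10^(pH − pKa) = 10^(7.52 − 7.54) = 10^-0.02 = 0.955.
(b) Fraction as HOCl = 1 / (1 + 0.955) = 0.5115.

(a) 2.11 kg; (b) 51.2%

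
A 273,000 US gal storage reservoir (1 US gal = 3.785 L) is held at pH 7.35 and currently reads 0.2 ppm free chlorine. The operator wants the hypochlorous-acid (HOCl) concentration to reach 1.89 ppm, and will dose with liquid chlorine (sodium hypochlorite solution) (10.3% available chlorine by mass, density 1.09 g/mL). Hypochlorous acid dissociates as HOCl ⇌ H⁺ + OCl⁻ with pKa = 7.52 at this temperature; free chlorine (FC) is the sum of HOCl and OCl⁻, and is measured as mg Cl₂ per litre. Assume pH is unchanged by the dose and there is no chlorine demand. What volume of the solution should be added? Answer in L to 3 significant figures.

Volume: 273,000 US gal × 3.785 L/gal = 1,033,305 L.
[OCl⁻]/[HOCl] = 10^(pH − pKa) = 10^(7.35 − 7.52) = 0.6761; fraction as HOCl = 1/(1 + 0.6761) = 0.5966.
Free chlorine required for 1.89 ppm HOCl: 1.89 / 0.5966 = 3.168 ppm.
FC to add: 3.168 − 0.2 = 2.968 mg/L as Cl₂.
Cl₂ equivalent: 2.968 mg/L × 1,033,305 L = 3067 g.
Product at 10.3% available Cl: 3067 / 0.103 = 29,770 g.
Volume: 29,770 g ÷ 1.09 g/mL = 27,310 mL.

27.3 L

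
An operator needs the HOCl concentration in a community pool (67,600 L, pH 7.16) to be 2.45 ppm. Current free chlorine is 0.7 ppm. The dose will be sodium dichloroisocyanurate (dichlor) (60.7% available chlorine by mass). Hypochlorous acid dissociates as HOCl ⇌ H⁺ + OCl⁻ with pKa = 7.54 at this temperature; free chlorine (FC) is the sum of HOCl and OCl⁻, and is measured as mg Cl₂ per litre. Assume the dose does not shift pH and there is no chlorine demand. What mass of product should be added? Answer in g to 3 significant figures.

309 g

[OCl⁻]/[HOCl] = 10^(pH − pKa) = 10^(7.16 − 7.54) = 0.4169; fraction as HOCl = 1/(1 + 0.4169) = 0.7058.
Free chlorine required for 2.45 ppm HOCl: 2.45 / 0.7058 = 3.471 ppm.
FC to add: 3.471 − 0.7 = 2.771 mg/L as Cl₂.
Cl₂ equivalent: 2.771 mg/L × 67,600 L = 187.3 g.
Product at 60.7% available Cl: 187.3 / 0.607 = 308.6 g.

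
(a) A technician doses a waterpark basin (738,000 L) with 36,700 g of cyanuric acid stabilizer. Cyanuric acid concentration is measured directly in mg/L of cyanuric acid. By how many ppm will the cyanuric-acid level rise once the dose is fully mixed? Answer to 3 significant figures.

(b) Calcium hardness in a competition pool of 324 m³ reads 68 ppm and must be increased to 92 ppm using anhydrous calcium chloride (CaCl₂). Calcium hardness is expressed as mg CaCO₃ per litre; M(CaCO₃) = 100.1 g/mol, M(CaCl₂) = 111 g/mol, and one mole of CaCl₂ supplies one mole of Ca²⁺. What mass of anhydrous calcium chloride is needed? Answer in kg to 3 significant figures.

(a) Rise: 36,700 g / 738,000 L × 1000 = 49.73 mg/L.

(b) Volume: 324 m³ = 324,000 L.
(b) Hardness to add: (92 − 68) = 24 mg/L as CaCO₃ × 324,000 L = 7776 g as CaCO₃.
(b) Moles of Ca²⁺ (1 mol Ca²⁺ ≡ 1 mol CaCO₃): 7776 / 100.1 g/mol = 77.68 mol.
(b) Mass of CaCl₂: 77.68 × 111 = 8623 g.

(a) 49.7 ppm; (b) 8.62 kg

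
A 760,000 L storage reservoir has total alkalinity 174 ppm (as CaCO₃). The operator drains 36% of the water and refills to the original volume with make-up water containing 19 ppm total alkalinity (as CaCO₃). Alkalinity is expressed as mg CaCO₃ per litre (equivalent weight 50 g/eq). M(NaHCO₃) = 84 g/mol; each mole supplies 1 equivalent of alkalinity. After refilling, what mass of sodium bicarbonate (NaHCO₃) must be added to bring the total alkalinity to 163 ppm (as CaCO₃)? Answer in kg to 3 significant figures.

After draining 36% and refilling: 174 × 0.64 + 19 × 0.36 = 118.2 ppm.
Deficit to target: 163 − 118.2 = 44.8 mg/L.
As CaCO₃: 44.8 mg/L × 760,000 L = 34,050 g; ÷ 50 g/eq ÷ 1 = 681 mol NaHCO₃.
Mass: 681 × 84 = 57,200 g.

57.2 kg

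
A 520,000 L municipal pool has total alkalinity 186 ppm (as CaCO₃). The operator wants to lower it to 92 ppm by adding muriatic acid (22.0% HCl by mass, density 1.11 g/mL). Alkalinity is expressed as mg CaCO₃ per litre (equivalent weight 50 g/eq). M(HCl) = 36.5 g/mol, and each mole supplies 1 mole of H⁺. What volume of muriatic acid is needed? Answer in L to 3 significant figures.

146 L

Alkalinity to neutralize: (186 − 92) = 94 mg/L as CaCO₃ × 520,000 L = 48,880 g as CaCO₃.
Equivalents of H⁺ required: 48,880 ÷ 50 g/eq = 977.6 eq = 977.6 mol HCl.
Mass of HCl: 977.6 × 36.5 = 35,680 g.
Mass of 22.0% solution: 35,680 / 0.22 = 162,200 g.
Volume: 162,200 g ÷ 1.11 g/mL = 146,100 mL.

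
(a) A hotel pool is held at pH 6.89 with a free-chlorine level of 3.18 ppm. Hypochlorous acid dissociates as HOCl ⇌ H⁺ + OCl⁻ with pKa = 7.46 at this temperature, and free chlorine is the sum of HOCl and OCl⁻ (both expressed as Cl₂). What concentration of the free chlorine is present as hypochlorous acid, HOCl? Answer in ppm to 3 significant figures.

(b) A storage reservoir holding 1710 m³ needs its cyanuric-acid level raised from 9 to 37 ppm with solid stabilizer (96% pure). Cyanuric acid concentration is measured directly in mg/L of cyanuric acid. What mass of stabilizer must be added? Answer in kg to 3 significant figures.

(a) 2.51 ppm; (b) 49.9 kg

(a) [OCl⁻]/[HOCl] = 10^(pH − pKa) = 10^(6.89 − 7.46) = 10^-0.57 = 0.2692.
(a) Fraction as HOCl = 1 / (1 + 0.2692) = 0.7879.
(a) HOCl = 0.7879 × 3.18 ppm = 2.506 ppm.

(b) Volume: 1710 m³ = 1,710,000 L.
(b) CYA to add: (37 − 9) = 28 mg/L × 1,710,000 L = 47,880 g cyanuric acid.
(b) At 96% purity: 47,880 / 0.96 = 49,880 g product.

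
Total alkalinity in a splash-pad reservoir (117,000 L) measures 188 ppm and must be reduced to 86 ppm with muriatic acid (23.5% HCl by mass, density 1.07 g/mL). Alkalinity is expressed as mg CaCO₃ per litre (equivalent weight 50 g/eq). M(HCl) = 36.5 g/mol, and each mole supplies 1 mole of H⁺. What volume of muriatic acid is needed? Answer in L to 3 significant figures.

34.6 L

Alkalinity to neutralize: (188 − 86) = 102 mg/L as CaCO₃ × 117,000 L = 11,930 g as CaCO₃.
Equivalents of H⁺ required: 11,930 ÷ 50 g/eq = 238.7 eq = 238.7 mol HCl.
Mass of HCl: 238.7 × 36.5 = 8712 g.
Mass of 23.5% solution: 8712 / 0.235 = 37,070 g.
Volume: 37,070 g ÷ 1.07 g/mL = 34,650 mL.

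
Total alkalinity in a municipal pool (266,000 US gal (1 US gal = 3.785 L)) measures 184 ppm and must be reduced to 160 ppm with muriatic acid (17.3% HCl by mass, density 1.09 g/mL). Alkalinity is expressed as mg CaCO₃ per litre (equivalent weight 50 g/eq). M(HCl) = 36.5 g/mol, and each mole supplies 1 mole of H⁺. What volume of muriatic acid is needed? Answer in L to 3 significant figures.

93.5 L

Volume: 266,000 US gal × 3.785 L/gal = 1,006,810 L.
Alkalinity to neutralize: (184 − 160) = 24 mg/L as CaCO₃ × 1,006,810 L = 24,160 g as CaCO₃.
Equivalents of H⁺ required: 24,160 ÷ 50 g/eq = 483.3 eq = 483.3 mol HCl.
Mass of HCl: 483.3 × 36.5 = 17,640 g.
Mass of 17.3% solution: 17,640 / 0.173 = 102,000 g.
Volume: 102,000 g ÷ 1.09 g/mL = 93,540 mL.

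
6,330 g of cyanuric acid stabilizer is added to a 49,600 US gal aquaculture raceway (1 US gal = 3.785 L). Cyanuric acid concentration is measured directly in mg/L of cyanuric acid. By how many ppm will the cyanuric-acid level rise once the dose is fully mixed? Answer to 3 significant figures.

33.7 ppm

Volume: 49,600 US gal × 3.785 L/gal = 187,736 L.
Rise: 6,330 g / 187,736 L × 1000 = 33.72 mg/L.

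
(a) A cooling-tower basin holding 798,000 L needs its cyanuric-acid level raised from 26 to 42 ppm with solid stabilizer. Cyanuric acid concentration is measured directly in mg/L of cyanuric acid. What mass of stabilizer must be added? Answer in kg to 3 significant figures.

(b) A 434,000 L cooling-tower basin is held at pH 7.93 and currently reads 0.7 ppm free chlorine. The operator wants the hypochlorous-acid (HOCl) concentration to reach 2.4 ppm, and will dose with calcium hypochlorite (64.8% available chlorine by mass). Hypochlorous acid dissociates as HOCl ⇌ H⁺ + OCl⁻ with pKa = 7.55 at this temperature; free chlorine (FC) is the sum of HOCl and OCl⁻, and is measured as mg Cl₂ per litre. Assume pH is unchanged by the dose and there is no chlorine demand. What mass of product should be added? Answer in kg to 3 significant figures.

(a) CYA to add: (42 − 26) = 16 mg/L × 798,000 L = 12,770 g cyanuric acid.

(b) [OCl⁻]/[HOCl] = 10^(pH − pKa) = 10^(7.93 − 7.55) = 2.399; fraction as HOCl = 1/(1 + 2.399) = 0.2942.
(b) Free chlorine required for 2.4 ppm HOCl: 2.4 / 0.2942 = 8.157 ppm.
(b) FC to add: 8.157 − 0.7 = 7.457 mg/L as Cl₂.
(b) Cl₂ equivalent: 7.457 mg/L × 434,000 L = 3236 g.
(b) Product at 64.8% available Cl: 3236 / 0.648 = 4994 g.

(a) 12.8 kg; (b) 4.99 kg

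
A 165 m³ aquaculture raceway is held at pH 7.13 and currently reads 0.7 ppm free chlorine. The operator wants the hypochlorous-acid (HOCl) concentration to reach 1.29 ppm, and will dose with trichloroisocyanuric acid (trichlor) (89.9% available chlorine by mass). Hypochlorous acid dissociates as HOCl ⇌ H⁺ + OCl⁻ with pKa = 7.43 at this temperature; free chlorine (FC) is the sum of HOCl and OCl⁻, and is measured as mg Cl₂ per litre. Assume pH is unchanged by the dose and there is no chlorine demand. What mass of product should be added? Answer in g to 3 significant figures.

Volume: 165 m³ = 165,000 L.
[OCl⁻]/[HOCl] = 10^(pH − pKa) = 10^(7.13 − 7.43) = 0.5012; fraction as HOCl = 1/(1 + 0.5012) = 0.6661.
Free chlorine required for 1.29 ppm HOCl: 1.29 / 0.6661 = 1.937 ppm.
FC to add: 1.937 − 0.7 = 1.237 mg/L as Cl₂.
Cl₂ equivalent: 1.237 mg/L × 165,000 L = 204 g.
Product at 89.9% available Cl: 204 / 0.899 = 226.9 g.

227 g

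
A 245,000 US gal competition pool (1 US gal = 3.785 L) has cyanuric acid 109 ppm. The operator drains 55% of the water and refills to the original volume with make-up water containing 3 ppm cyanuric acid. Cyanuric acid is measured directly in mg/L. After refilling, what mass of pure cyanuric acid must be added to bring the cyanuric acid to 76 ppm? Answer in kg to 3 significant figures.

Volume: 245,000 US gal × 3.785 L/gal = 927,325 L.
After draining 55% and refilling: 109 × 0.45 + 3 × 0.55 = 50.7 ppm.
Deficit to target: 76 − 50.7 = 25.3 mg/L.
Mass: 25.3 mg/L × 927,325 L = 23,460 g cyanuric acid.

23.5 kg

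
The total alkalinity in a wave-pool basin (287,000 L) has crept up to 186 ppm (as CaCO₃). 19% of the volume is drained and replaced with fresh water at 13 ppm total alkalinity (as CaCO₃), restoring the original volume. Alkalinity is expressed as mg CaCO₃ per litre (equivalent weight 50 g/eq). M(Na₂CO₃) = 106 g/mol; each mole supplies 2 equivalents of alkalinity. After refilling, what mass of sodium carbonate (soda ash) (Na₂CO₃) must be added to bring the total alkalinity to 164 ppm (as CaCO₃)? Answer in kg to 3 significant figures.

After draining 19% and refilling: 186 × 0.81 + 13 × 0.19 = 153.13 ppm.
Deficit to target: 164 − 153.13 = 10.87 mg/L.
As CaCO₃: 10.87 mg/L × 287,000 L = 3120 g; ÷ 50 g/eq ÷ 2 = 31.2 mol Na₂CO₃.
Mass: 31.2 × 106 = 3307 g.

3.31 kg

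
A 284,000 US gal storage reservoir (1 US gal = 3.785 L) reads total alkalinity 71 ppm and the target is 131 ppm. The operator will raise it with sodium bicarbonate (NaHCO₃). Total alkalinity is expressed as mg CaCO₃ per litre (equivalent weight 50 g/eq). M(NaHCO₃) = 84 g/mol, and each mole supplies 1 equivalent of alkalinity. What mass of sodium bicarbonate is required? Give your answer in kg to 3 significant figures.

108 kg

Volume: 284,000 US gal × 3.785 L/gal = 1,074,940 L.
Alkalinity to add: (131 − 71) = 60 mg/L as CaCO₃ × 1,074,940 L = 64,500 g as CaCO₃.
Equivalents: 64,500 g ÷ 50 g/eq = 1290 eq.
NaHCO₃ supplies 1 eq per mole → 1290 mol.
Mass: 1290 mol × 84 g/mol = 108,400 g.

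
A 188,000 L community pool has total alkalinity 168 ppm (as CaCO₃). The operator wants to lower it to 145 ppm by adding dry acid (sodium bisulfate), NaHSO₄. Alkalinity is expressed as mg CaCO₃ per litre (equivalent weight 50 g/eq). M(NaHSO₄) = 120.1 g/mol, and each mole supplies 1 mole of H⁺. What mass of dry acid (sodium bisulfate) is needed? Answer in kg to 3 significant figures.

Alkalinity to neutralize: (168 − 145) = 23 mg/L as CaCO₃ × 188,000 L = 4324 g as CaCO₃.
Equivalents of H⁺ required: 4324 ÷ 50 g/eq = 86.48 eq = 86.48 mol NaHSO₄.
Mass of NaHSO₄: 86.48 × 120.1 = 10,390 g.

10.4 kg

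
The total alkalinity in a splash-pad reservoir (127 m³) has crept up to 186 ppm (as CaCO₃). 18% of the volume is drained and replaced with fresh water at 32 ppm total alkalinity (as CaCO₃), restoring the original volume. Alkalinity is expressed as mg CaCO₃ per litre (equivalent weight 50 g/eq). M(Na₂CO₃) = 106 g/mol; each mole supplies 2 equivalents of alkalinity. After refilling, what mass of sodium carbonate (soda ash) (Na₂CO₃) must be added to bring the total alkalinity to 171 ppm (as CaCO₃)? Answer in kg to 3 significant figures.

1.71 kg

Volume: 127 m³ = 127,000 L.
After draining 18% and refilling: 186 × 0.82 + 32 × 0.18 = 158.28 ppm.
Deficit to target: 171 − 158.28 = 12.72 mg/L.
As CaCO₃: 12.72 mg/L × 127,000 L = 1615 g; ÷ 50 g/eq ÷ 2 = 16.15 mol Na₂CO₃.
Mass: 16.15 × 106 = 1712 g.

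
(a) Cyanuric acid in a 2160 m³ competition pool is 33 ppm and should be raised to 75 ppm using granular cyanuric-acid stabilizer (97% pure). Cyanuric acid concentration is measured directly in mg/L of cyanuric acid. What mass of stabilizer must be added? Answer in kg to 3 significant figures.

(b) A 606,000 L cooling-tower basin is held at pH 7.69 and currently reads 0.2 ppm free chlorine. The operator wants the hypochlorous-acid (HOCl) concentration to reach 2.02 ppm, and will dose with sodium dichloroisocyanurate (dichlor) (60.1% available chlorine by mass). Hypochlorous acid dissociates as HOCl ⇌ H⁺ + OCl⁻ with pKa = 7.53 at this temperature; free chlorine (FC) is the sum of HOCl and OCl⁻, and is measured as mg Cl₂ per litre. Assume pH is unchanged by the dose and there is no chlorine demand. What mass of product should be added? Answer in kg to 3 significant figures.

(a) 93.5 kg; (b) 4.78 kg

(a) Volume: 2160 m³ = 2,160,000 L.
(a) CYA to add: (75 − 33) = 42 mg/L × 2,160,000 L = 90,720 g cyanuric acid.
(a) At 97% purity: 90,720 / 0.97 = 93,530 g product.

(b) [OCl⁻]/[HOCl] = 10^(pH − pKa) = 10^(7.69 − 7.53) = 1.445; fraction as HOCl = 1/(1 + 1.445) = 0.4089.
(b) Free chlorine required for 2.02 ppm HOCl: 2.02 / 0.4089 = 4.94 ppm.
(b) FC to add: 4.94 − 0.2 = 4.74 mg/L as Cl₂.
(b) Cl₂ equivalent: 4.74 mg/L × 606,000 L = 2872 g.
(b) Product at 60.1% available Cl: 2872 / 0.601 = 4779 g.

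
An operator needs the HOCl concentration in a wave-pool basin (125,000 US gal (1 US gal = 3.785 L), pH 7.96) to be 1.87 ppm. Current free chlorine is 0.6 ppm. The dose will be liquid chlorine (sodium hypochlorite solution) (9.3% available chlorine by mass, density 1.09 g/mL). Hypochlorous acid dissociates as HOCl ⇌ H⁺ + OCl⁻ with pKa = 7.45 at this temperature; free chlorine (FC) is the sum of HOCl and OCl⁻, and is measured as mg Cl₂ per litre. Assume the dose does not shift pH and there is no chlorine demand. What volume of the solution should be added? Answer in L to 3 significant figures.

Volume: 125,000 US gal × 3.785 L/gal = 473,125 L.
[OCl⁻]/[HOCl] = 10^(pH − pKa) = 10^(7.96 − 7.45) = 3.236; fraction as HOCl = 1/(1 + 3.236) = 0.2361.
Free chlorine required for 1.87 ppm HOCl: 1.87 / 0.2361 = 7.921 ppm.
FC to add: 7.921 − 0.6 = 7.321 mg/L as Cl₂.
Cl₂ equivalent: 7.321 mg/L × 473,125 L = 3464 g.
Product at 9.3% available Cl: 3464 / 0.093 = 37,250 g.
Volume: 37,250 g ÷ 1.09 g/mL = 34,170 mL.

34.2 L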